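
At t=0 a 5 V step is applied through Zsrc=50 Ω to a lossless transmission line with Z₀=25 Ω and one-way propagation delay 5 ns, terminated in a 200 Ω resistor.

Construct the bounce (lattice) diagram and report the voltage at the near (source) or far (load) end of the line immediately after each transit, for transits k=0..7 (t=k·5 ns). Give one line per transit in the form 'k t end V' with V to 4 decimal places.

Γ_L=0.777778, Γ_S=0.333333; launch V₁=5·25/75=1.666667
k=0 src: V=1.6667
k=1 load: inc=1.666667, refl=1.666667·0.777778=1.2963; V=0.000000+1.666667+1.296296=2.9630
k=2 src: inc=1.296296, refl=1.296296·0.333333=0.4321; V=1.666667+1.296296+0.432099=3.3951
k=3 load: inc=0.432099, refl=0.432099·0.777778=0.3361; V=2.962963+0.432099+0.336077=3.7311
k=4 src: inc=0.336077, refl=0.336077·0.333333=0.1120; V=3.395062+0.336077+0.112026=3.8432
k=5 load: inc=0.112026, refl=0.112026·0.777778=0.0871; V=3.731139+0.112026+0.087131=3.9303
k=6 src: inc=0.087131, refl=0.087131·0.333333=0.0290; V=3.843164+0.087131+0.029044=3.9593
k=7 load: inc=0.029044, refl=0.029044·0.777778=0.0226; V=3.930295+0.029044+0.022590=3.9819

0 0 source 1.6667
1 5 load 2.9630
2 10 source 3.3951
3 15 load 3.7311
4 20 source 3.8432
5 25 load 3.9303
6 30 source 3.9593
7 35 load 3.9819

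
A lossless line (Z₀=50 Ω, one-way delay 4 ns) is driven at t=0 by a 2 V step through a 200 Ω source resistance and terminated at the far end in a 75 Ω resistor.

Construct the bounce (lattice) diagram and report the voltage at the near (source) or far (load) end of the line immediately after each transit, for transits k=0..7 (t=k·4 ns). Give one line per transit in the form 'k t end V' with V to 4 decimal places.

0 0 source 0.4000
1 4 load 0.4800
2 8 source 0.5280
3 12 load 0.5376
4 16 source 0.5434
5 20 load 0.5445
6 24 source 0.5452
7 28 load 0.5453

Γ_L=0.200000, Γ_S=0.600000; launch V₁=2·50/250=0.400000
k=0 src: V=0.4000
k=1 load: inc=0.400000, refl=0.400000·0.200000=0.0800; V=0.000000+0.400000+0.080000=0.4800
k=2 src: inc=0.080000, refl=0.080000·0.600000=0.0480; V=0.400000+0.080000+0.048000=0.5280
k=3 load: inc=0.048000, refl=0.048000·0.200000=0.0096; V=0.480000+0.048000+0.009600=0.5376
k=4 src: inc=0.009600, refl=0.009600·0.600000=0.0058; V=0.528000+0.009600+0.005760=0.5434
k=5 load: inc=0.005760, refl=0.005760·0.200000=0.0012; V=0.537600+0.005760+0.001152=0.5445
k=6 src: inc=0.001152, refl=0.001152·0.600000=0.0007; V=0.543360+0.001152+0.000691=0.5452
k=7 load: inc=0.000691, refl=0.000691·0.200000=0.0001; V=0.544512+0.000691+0.000138=0.5453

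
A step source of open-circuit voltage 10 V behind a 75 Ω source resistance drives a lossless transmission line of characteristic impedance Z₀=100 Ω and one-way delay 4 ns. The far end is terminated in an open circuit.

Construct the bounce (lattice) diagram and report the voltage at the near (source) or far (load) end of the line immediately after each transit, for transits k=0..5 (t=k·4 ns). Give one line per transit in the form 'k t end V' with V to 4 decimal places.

Γ_L=1.000000, Γ_S=-0.142857; launch V₁=10·100/175=5.714286
k=0 src: V=5.7143
k=1 load: inc=5.714286, refl=5.714286·1.000000=5.7143; V=0.000000+5.714286+5.714286=11.4286
k=2 src: inc=5.714286, refl=5.714286·-0.142857=-0.8163; V=5.714286+5.714286+-0.816327=10.6122
k=3 load: inc=-0.816327, refl=-0.816327·1.000000=-0.8163; V=11.428571+-0.816327+-0.816327=9.7959
k=4 src: inc=-0.816327, refl=-0.816327·-0.142857=0.1166; V=10.612245+-0.816327+0.116618=9.9125
k=5 load: inc=0.116618, refl=0.116618·1.000000=0.1166; V=9.795918+0.116618+0.116618=10.0292

0 0 source 5.7143
1 4 load 11.4286
2 8 source 10.6122
3 12 load 9.7959
4 16 source 9.9125
5 20 load 10.0292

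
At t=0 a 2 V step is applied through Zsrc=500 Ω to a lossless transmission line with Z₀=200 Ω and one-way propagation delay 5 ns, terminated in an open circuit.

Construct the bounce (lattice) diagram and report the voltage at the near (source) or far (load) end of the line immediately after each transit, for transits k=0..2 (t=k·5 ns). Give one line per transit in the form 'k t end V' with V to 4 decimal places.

0 0 source 0.5714
1 5 load 1.1429
2 10 source 1.3878

Γ_L=1.000000, Γ_S=0.428571; launch V₁=2·200/700=0.571429
k=0 src: V=0.5714
k=1 load: inc=0.571429, refl=0.571429·1.000000=0.5714; V=0.000000+0.571429+0.571429=1.1429
k=2 src: inc=0.571429, refl=0.571429·0.428571=0.2449; V=0.571429+0.571429+0.244898=1.3878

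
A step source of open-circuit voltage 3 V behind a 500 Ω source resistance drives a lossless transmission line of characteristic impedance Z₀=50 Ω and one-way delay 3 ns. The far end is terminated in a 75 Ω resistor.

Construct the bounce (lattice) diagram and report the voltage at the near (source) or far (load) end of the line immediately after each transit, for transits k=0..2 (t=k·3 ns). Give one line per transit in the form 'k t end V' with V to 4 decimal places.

Γ_L=0.200000, Γ_S=0.818182; launch V₁=3·50/550=0.272727
k=0 src: V=0.2727
k=1 load: inc=0.272727, refl=0.272727·0.200000=0.0545; V=0.000000+0.272727+0.054545=0.3273
k=2 src: inc=0.054545, refl=0.054545·0.818182=0.0446; V=0.272727+0.054545+0.044628=0.3719

0 0 source 0.2727
1 3 load 0.3273
2 6 source 0.3719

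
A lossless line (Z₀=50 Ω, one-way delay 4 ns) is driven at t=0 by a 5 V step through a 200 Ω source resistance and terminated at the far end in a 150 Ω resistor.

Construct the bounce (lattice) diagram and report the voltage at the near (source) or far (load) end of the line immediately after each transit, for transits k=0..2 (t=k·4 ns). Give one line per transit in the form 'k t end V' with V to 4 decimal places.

0 0 source 1.0000
1 4 load 1.5000
2 8 source 1.8000

Γ_L=0.500000, Γ_S=0.600000; launch V₁=5·50/250=1.000000
k=0 src: V=1.0000
k=1 load: inc=1.000000, refl=1.000000·0.500000=0.5000; V=0.000000+1.000000+0.500000=1.5000
k=2 src: inc=0.500000, refl=0.500000·0.600000=0.3000; V=1.000000+0.500000+0.300000=1.8000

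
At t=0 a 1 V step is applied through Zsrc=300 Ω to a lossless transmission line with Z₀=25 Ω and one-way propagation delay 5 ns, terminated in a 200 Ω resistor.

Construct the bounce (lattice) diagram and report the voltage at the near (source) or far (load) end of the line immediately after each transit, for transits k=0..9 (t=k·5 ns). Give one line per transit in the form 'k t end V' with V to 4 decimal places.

Γ_L=0.777778, Γ_S=0.846154; launch V₁=1·25/325=0.076923
k=0 src: V=0.0769
k=1 load: inc=0.076923, refl=0.076923·0.777778=0.0598; V=0.000000+0.076923+0.059829=0.1368
k=2 src: inc=0.059829, refl=0.059829·0.846154=0.0506; V=0.076923+0.059829+0.050625=0.1874
k=3 load: inc=0.050625, refl=0.050625·0.777778=0.0394; V=0.136752+0.050625+0.039375=0.2268
k=4 src: inc=0.039375, refl=0.039375·0.846154=0.0333; V=0.187377+0.039375+0.033317=0.2601
k=5 load: inc=0.033317, refl=0.033317·0.777778=0.0259; V=0.226751+0.033317+0.025913=0.2860
k=6 src: inc=0.025913, refl=0.025913·0.846154=0.0219; V=0.260068+0.025913+0.021927=0.3079
k=7 load: inc=0.021927, refl=0.021927·0.777778=0.0171; V=0.285982+0.021927+0.017054=0.3250
k=8 src: inc=0.017054, refl=0.017054·0.846154=0.0144; V=0.307908+0.017054+0.014430=0.3394
k=9 load: inc=0.014430, refl=0.014430·0.777778=0.0112; V=0.324962+0.014430+0.011224=0.3506

0 0 source 0.0769
1 5 load 0.1368
2 10 source 0.1874
3 15 load 0.2268
4 20 source 0.2601
5 25 load 0.2860
6 30 source 0.3079
7 35 load 0.3250
8 40 source 0.3394
9 45 load 0.3506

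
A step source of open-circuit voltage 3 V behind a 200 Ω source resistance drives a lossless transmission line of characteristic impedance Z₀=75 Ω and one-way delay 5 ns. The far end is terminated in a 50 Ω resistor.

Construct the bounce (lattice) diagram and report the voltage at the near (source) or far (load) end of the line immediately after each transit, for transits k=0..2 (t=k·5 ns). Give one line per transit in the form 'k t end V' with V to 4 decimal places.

0 0 source 0.8182
1 5 load 0.6545
2 10 source 0.5802

Γ_L=-0.200000, Γ_S=0.454545; launch V₁=3·75/275=0.818182
k=0 src: V=0.8182
k=1 load: inc=0.818182, refl=0.818182·-0.200000=-0.1636; V=0.000000+0.818182+-0.163636=0.6545
k=2 src: inc=-0.163636, refl=-0.163636·0.454545=-0.0744; V=0.818182+-0.163636+-0.074380=0.5802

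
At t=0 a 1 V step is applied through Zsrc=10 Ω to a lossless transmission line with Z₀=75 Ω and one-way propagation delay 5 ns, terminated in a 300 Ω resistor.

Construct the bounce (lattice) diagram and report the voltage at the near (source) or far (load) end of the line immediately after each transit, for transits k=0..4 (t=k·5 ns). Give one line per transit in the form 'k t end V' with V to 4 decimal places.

0 0 source 0.8824
1 5 load 1.4118
2 10 source 1.0069
3 15 load 0.7640
4 20 source 0.9498

Γ_L=0.600000, Γ_S=-0.764706; launch V₁=1·75/85=0.882353
k=0 src: V=0.8824
k=1 load: inc=0.882353, refl=0.882353·0.600000=0.5294; V=0.000000+0.882353+0.529412=1.4118
k=2 src: inc=0.529412, refl=0.529412·-0.764706=-0.4048; V=0.882353+0.529412+-0.404844=1.0069
k=3 load: inc=-0.404844, refl=-0.404844·0.600000=-0.2429; V=1.411765+-0.404844+-0.242907=0.7640
k=4 src: inc=-0.242907, refl=-0.242907·-0.764706=0.1858; V=1.006920+-0.242907+0.185752=0.9498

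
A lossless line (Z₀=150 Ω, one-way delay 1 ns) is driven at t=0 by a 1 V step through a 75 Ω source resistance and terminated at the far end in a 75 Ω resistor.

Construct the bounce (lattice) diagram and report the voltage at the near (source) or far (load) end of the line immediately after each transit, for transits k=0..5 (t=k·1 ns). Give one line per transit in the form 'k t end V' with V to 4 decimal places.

Γ_L=-0.333333, Γ_S=-0.333333; launch V₁=1·150/225=0.666667
k=0 src: V=0.6667
k=1 load: inc=0.666667, refl=0.666667·-0.333333=-0.2222; V=0.000000+0.666667+-0.222222=0.4444
k=2 src: inc=-0.222222, refl=-0.222222·-0.333333=0.0741; V=0.666667+-0.222222+0.074074=0.5185
k=3 load: inc=0.074074, refl=0.074074·-0.333333=-0.0247; V=0.444444+0.074074+-0.024691=0.4938
k=4 src: inc=-0.024691, refl=-0.024691·-0.333333=0.0082; V=0.518519+-0.024691+0.008230=0.5021
k=5 load: inc=0.008230, refl=0.008230·-0.333333=-0.0027; V=0.493827+0.008230+-0.002743=0.4993

0 0 source 0.6667
1 1 load 0.4444
2 2 source 0.5185
3 3 load 0.4938
4 4 source 0.5021
5 5 load 0.4993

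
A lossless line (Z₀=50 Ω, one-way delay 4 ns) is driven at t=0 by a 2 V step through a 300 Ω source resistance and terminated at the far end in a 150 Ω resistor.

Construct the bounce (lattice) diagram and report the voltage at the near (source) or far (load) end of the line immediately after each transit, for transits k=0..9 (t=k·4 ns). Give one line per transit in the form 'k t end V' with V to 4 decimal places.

Γ_L=0.500000, Γ_S=0.714286; launch V₁=2·50/350=0.285714
k=0 src: V=0.2857
k=1 load: inc=0.285714, refl=0.285714·0.500000=0.1429; V=0.000000+0.285714+0.142857=0.4286
k=2 src: inc=0.142857, refl=0.142857·0.714286=0.1020; V=0.285714+0.142857+0.102041=0.5306
k=3 load: inc=0.102041, refl=0.102041·0.500000=0.0510; V=0.428571+0.102041+0.051020=0.5816
k=4 src: inc=0.051020, refl=0.051020·0.714286=0.0364; V=0.530612+0.051020+0.036443=0.6181
k=5 load: inc=0.036443, refl=0.036443·0.500000=0.0182; V=0.581633+0.036443+0.018222=0.6363
k=6 src: inc=0.018222, refl=0.018222·0.714286=0.0130; V=0.618076+0.018222+0.013015=0.6493
k=7 load: inc=0.013015, refl=0.013015·0.500000=0.0065; V=0.636297+0.013015+0.006508=0.6558
k=8 src: inc=0.006508, refl=0.006508·0.714286=0.0046; V=0.649313+0.006508+0.004648=0.6605
k=9 load: inc=0.004648, refl=0.004648·0.500000=0.0023; V=0.655820+0.004648+0.002324=0.6628

0 0 source 0.2857
1 4 load 0.4286
2 8 source 0.5306
3 12 load 0.5816
4 16 source 0.6181
5 20 load 0.6363
6 24 source 0.6493
7 28 load 0.6558
8 32 source 0.6605
9 36 load 0.6628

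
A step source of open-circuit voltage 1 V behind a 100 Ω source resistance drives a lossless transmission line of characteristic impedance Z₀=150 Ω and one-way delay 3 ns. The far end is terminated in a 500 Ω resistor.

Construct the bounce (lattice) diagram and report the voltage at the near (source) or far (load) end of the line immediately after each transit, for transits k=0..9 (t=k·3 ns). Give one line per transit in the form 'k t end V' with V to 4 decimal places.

Γ_L=0.538462, Γ_S=-0.200000; launch V₁=1·150/250=0.600000
k=0 src: V=0.6000
k=1 load: inc=0.600000, refl=0.600000·0.538462=0.3231; V=0.000000+0.600000+0.323077=0.9231
k=2 src: inc=0.323077, refl=0.323077·-0.200000=-0.0646; V=0.600000+0.323077+-0.064615=0.8585
k=3 load: inc=-0.064615, refl=-0.064615·0.538462=-0.0348; V=0.923077+-0.064615+-0.034793=0.8237
k=4 src: inc=-0.034793, refl=-0.034793·-0.200000=0.0070; V=0.858462+-0.034793+0.006959=0.8306
k=5 load: inc=0.006959, refl=0.006959·0.538462=0.0037; V=0.823669+0.006959+0.003747=0.8344
k=6 src: inc=0.003747, refl=0.003747·-0.200000=-0.0007; V=0.830627+0.003747+-0.000749=0.8336
k=7 load: inc=-0.000749, refl=-0.000749·0.538462=-0.0004; V=0.834374+-0.000749+-0.000404=0.8332
k=8 src: inc=-0.000404, refl=-0.000404·-0.200000=0.0001; V=0.833625+-0.000404+0.000081=0.8333
k=9 load: inc=0.000081, refl=0.000081·0.538462=0.0000; V=0.833221+0.000081+0.000043=0.8333

0 0 source 0.6000
1 3 load 0.9231
2 6 source 0.8585
3 9 load 0.8237
4 12 source 0.8306
5 15 load 0.8344
6 18 source 0.8336
7 21 load 0.8332
8 24 source 0.8333
9 27 load 0.8333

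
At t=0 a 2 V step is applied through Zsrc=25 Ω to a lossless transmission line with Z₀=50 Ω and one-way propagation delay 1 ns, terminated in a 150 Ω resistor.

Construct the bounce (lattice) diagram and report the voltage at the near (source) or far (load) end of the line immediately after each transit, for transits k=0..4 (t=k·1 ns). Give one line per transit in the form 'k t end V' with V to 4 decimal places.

0 0 source 1.3333
1 1 load 2.0000
2 2 source 1.7778
3 3 load 1.6667
4 4 source 1.7037

Γ_L=0.500000, Γ_S=-0.333333; launch V₁=2·50/75=1.333333
k=0 src: V=1.3333
k=1 load: inc=1.333333, refl=1.333333·0.500000=0.6667; V=0.000000+1.333333+0.666667=2.0000
k=2 src: inc=0.666667, refl=0.666667·-0.333333=-0.2222; V=1.333333+0.666667+-0.222222=1.7778
k=3 load: inc=-0.222222, refl=-0.222222·0.500000=-0.1111; V=2.000000+-0.222222+-0.111111=1.6667
k=4 src: inc=-0.111111, refl=-0.111111·-0.333333=0.0370; V=1.777778+-0.111111+0.037037=1.7037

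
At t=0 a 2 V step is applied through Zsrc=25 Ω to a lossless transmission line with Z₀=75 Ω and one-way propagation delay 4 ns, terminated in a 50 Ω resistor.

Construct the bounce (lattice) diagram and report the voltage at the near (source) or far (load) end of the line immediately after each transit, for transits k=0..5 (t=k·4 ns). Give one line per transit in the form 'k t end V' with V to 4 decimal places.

Γ_L=-0.200000, Γ_S=-0.500000; launch V₁=2·75/100=1.500000
k=0 src: V=1.5000
k=1 load: inc=1.500000, refl=1.500000·-0.200000=-0.3000; V=0.000000+1.500000+-0.300000=1.2000
k=2 src: inc=-0.300000, refl=-0.300000·-0.500000=0.1500; V=1.500000+-0.300000+0.150000=1.3500
k=3 load: inc=0.150000, refl=0.150000·-0.200000=-0.0300; V=1.200000+0.150000+-0.030000=1.3200
k=4 src: inc=-0.030000, refl=-0.030000·-0.500000=0.0150; V=1.350000+-0.030000+0.015000=1.3350
k=5 load: inc=0.015000, refl=0.015000·-0.200000=-0.0030; V=1.320000+0.015000+-0.003000=1.3320

0 0 source 1.5000
1 4 load 1.2000
2 8 source 1.3500
3 12 load 1.3200
4 16 source 1.3350
5 20 load 1.3320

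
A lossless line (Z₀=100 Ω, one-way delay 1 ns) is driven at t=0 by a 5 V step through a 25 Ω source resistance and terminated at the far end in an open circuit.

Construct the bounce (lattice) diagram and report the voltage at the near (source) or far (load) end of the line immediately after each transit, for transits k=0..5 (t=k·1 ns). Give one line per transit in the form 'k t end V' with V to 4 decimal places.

Γ_L=1.000000, Γ_S=-0.600000; launch V₁=5·100/125=4.000000
k=0 src: V=4.0000
k=1 load: inc=4.000000, refl=4.000000·1.000000=4.0000; V=0.000000+4.000000+4.000000=8.0000
k=2 src: inc=4.000000, refl=4.000000·-0.600000=-2.4000; V=4.000000+4.000000+-2.400000=5.6000
k=3 load: inc=-2.400000, refl=-2.400000·1.000000=-2.4000; V=8.000000+-2.400000+-2.400000=3.2000
k=4 src: inc=-2.400000, refl=-2.400000·-0.600000=1.4400; V=5.600000+-2.400000+1.440000=4.6400
k=5 load: inc=1.440000, refl=1.440000·1.000000=1.4400; V=3.200000+1.440000+1.440000=6.0800

0 0 source 4.0000
1 1 load 8.0000
2 2 source 5.6000
3 3 load 3.2000
4 4 source 4.6400
5 5 load 6.0800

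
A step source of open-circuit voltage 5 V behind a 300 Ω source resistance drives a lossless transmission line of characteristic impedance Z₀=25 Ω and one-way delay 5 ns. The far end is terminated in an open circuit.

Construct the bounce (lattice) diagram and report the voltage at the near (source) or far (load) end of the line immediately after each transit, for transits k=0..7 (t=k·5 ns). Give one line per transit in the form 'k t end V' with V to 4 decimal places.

Γ_L=1.000000, Γ_S=0.846154; launch V₁=5·25/325=0.384615
k=0 src: V=0.3846
k=1 load: inc=0.384615, refl=0.384615·1.000000=0.3846; V=0.000000+0.384615+0.384615=0.7692
k=2 src: inc=0.384615, refl=0.384615·0.846154=0.3254; V=0.384615+0.384615+0.325444=1.0947
k=3 load: inc=0.325444, refl=0.325444·1.000000=0.3254; V=0.769231+0.325444+0.325444=1.4201
k=4 src: inc=0.325444, refl=0.325444·0.846154=0.2754; V=1.094675+0.325444+0.275376=1.6955
k=5 load: inc=0.275376, refl=0.275376·1.000000=0.2754; V=1.420118+0.275376+0.275376=1.9709
k=6 src: inc=0.275376, refl=0.275376·0.846154=0.2330; V=1.695494+0.275376+0.233010=2.2039
k=7 load: inc=0.233010, refl=0.233010·1.000000=0.2330; V=1.970869+0.233010+0.233010=2.4369

0 0 source 0.3846
1 5 load 0.7692
2 10 source 1.0947
3 15 load 1.4201
4 20 source 1.6955
5 25 load 1.9709
6 30 source 2.2039
7 35 load 2.4369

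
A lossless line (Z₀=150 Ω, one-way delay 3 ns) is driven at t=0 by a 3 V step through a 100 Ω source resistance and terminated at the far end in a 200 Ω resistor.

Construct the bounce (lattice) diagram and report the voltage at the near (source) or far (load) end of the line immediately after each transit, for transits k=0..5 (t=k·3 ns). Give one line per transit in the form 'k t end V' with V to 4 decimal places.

0 0 source 1.8000
1 3 load 2.0571
2 6 source 2.0057
3 9 load 1.9984
4 12 source 1.9998
5 15 load 2.0000

Γ_L=0.142857, Γ_S=-0.200000; launch V₁=3·150/250=1.800000
k=0 src: V=1.8000
k=1 load: inc=1.800000, refl=1.800000·0.142857=0.2571; V=0.000000+1.800000+0.257143=2.0571
k=2 src: inc=0.257143, refl=0.257143·-0.200000=-0.0514; V=1.800000+0.257143+-0.051429=2.0057
k=3 load: inc=-0.051429, refl=-0.051429·0.142857=-0.0073; V=2.057143+-0.051429+-0.007347=1.9984
k=4 src: inc=-0.007347, refl=-0.007347·-0.200000=0.0015; V=2.005714+-0.007347+0.001469=1.9998
k=5 load: inc=0.001469, refl=0.001469·0.142857=0.0002; V=1.998367+0.001469+0.000210=2.0000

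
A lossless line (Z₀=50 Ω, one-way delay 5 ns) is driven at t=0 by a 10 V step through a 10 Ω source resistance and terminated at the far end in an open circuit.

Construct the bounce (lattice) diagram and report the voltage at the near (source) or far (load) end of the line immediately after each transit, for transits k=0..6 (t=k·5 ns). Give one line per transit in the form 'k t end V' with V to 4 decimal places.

0 0 source 8.3333
1 5 load 16.6667
2 10 source 11.1111
3 15 load 5.5556
4 20 source 9.2593
5 25 load 12.9630
6 30 source 10.4938

Γ_L=1.000000, Γ_S=-0.666667; launch V₁=10·50/60=8.333333
k=0 src: V=8.3333
k=1 load: inc=8.333333, refl=8.333333·1.000000=8.3333; V=0.000000+8.333333+8.333333=16.6667
k=2 src: inc=8.333333, refl=8.333333·-0.666667=-5.5556; V=8.333333+8.333333+-5.555556=11.1111
k=3 load: inc=-5.555556, refl=-5.555556·1.000000=-5.5556; V=16.666667+-5.555556+-5.555556=5.5556
k=4 src: inc=-5.555556, refl=-5.555556·-0.666667=3.7037; V=11.111111+-5.555556+3.703704=9.2593
k=5 load: inc=3.703704, refl=3.703704·1.000000=3.7037; V=5.555556+3.703704+3.703704=12.9630
k=6 src: inc=3.703704, refl=3.703704·-0.666667=-2.4691; V=9.259259+3.703704+-2.469136=10.4938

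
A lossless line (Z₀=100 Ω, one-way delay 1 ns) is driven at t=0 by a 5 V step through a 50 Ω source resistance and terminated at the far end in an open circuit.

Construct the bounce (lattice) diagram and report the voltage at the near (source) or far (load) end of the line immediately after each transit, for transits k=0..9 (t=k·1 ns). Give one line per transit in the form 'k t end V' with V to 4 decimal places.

0 0 source 3.3333
1 1 load 6.6667
2 2 source 5.5556
3 3 load 4.4444
4 4 source 4.8148
5 5 load 5.1852
6 6 source 5.0617
7 7 load 4.9383
8 8 source 4.9794
9 9 load 5.0206

Γ_L=1.000000, Γ_S=-0.333333; launch V₁=5·100/150=3.333333
k=0 src: V=3.3333
k=1 load: inc=3.333333, refl=3.333333·1.000000=3.3333; V=0.000000+3.333333+3.333333=6.6667
k=2 src: inc=3.333333, refl=3.333333·-0.333333=-1.1111; V=3.333333+3.333333+-1.111111=5.5556
k=3 load: inc=-1.111111, refl=-1.111111·1.000000=-1.1111; V=6.666667+-1.111111+-1.111111=4.4444
k=4 src: inc=-1.111111, refl=-1.111111·-0.333333=0.3704; V=5.555556+-1.111111+0.370370=4.8148
k=5 load: inc=0.370370, refl=0.370370·1.000000=0.3704; V=4.444444+0.370370+0.370370=5.1852
k=6 src: inc=0.370370, refl=0.370370·-0.333333=-0.1235; V=4.814815+0.370370+-0.123457=5.0617
k=7 load: inc=-0.123457, refl=-0.123457·1.000000=-0.1235; V=5.185185+-0.123457+-0.123457=4.9383
k=8 src: inc=-0.123457, refl=-0.123457·-0.333333=0.0412; V=5.061728+-0.123457+0.041152=4.9794
k=9 load: inc=0.041152, refl=0.041152·1.000000=0.0412; V=4.938272+0.041152+0.041152=5.0206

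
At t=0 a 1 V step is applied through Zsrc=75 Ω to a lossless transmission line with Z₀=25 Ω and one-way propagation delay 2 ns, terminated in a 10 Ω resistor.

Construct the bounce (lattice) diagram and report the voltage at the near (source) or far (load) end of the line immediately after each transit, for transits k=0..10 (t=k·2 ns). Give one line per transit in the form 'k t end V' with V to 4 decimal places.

0 0 source 0.2500
1 2 load 0.1429
2 4 source 0.0893
3 6 load 0.1122
4 8 source 0.1237
5 10 load 0.1188
6 12 source 0.1163
7 14 load 0.1174
8 16 source 0.1179
9 18 load 0.1177
10 20 source 0.1176

Γ_L=-0.428571, Γ_S=0.500000; launch V₁=1·25/100=0.250000
k=0 src: V=0.2500
k=1 load: inc=0.250000, refl=0.250000·-0.428571=-0.1071; V=0.000000+0.250000+-0.107143=0.1429
k=2 src: inc=-0.107143, refl=-0.107143·0.500000=-0.0536; V=0.250000+-0.107143+-0.053571=0.0893
k=3 load: inc=-0.053571, refl=-0.053571·-0.428571=0.0230; V=0.142857+-0.053571+0.022959=0.1122
k=4 src: inc=0.022959, refl=0.022959·0.500000=0.0115; V=0.089286+0.022959+0.011480=0.1237
k=5 load: inc=0.011480, refl=0.011480·-0.428571=-0.0049; V=0.112245+0.011480+-0.004920=0.1188
k=6 src: inc=-0.004920, refl=-0.004920·0.500000=-0.0025; V=0.123724+-0.004920+-0.002460=0.1163
k=7 load: inc=-0.002460, refl=-0.002460·-0.428571=0.0011; V=0.118805+-0.002460+0.001054=0.1174
k=8 src: inc=0.001054, refl=0.001054·0.500000=0.0005; V=0.116345+0.001054+0.000527=0.1179
k=9 load: inc=0.000527, refl=0.000527·-0.428571=-0.0002; V=0.117399+0.000527+-0.000226=0.1177
k=10 src: inc=-0.000226, refl=-0.000226·0.500000=-0.0001; V=0.117926+-0.000226+-0.000113=0.1176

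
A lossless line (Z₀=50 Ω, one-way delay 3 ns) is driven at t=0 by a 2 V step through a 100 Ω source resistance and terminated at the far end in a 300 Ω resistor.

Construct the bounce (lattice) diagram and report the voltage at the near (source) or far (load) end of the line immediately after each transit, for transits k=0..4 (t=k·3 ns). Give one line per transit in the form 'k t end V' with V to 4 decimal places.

0 0 source 0.6667
1 3 load 1.1429
2 6 source 1.3016
3 9 load 1.4150
4 12 source 1.4528

Γ_L=0.714286, Γ_S=0.333333; launch V₁=2·50/150=0.666667
k=0 src: V=0.6667
k=1 load: inc=0.666667, refl=0.666667·0.714286=0.4762; V=0.000000+0.666667+0.476190=1.1429
k=2 src: inc=0.476190, refl=0.476190·0.333333=0.1587; V=0.666667+0.476190+0.158730=1.3016
k=3 load: inc=0.158730, refl=0.158730·0.714286=0.1134; V=1.142857+0.158730+0.113379=1.4150
k=4 src: inc=0.113379, refl=0.113379·0.333333=0.0378; V=1.301587+0.113379+0.037793=1.4528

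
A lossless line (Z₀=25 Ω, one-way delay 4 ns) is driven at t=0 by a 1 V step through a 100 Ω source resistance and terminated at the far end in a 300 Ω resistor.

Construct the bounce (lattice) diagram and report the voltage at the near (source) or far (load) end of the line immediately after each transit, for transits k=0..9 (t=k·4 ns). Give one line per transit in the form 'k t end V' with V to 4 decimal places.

0 0 source 0.2000
1 4 load 0.3692
2 8 source 0.4708
3 12 load 0.5567
4 16 source 0.6082
5 20 load 0.6519
6 24 source 0.6780
7 28 load 0.7002
8 32 source 0.7135
9 36 load 0.7247

Γ_L=0.846154, Γ_S=0.600000; launch V₁=1·25/125=0.200000
k=0 src: V=0.2000
k=1 load: inc=0.200000, refl=0.200000·0.846154=0.1692; V=0.000000+0.200000+0.169231=0.3692
k=2 src: inc=0.169231, refl=0.169231·0.600000=0.1015; V=0.200000+0.169231+0.101538=0.4708
k=3 load: inc=0.101538, refl=0.101538·0.846154=0.0859; V=0.369231+0.101538+0.085917=0.5567
k=4 src: inc=0.085917, refl=0.085917·0.600000=0.0516; V=0.470769+0.085917+0.051550=0.6082
k=5 load: inc=0.051550, refl=0.051550·0.846154=0.0436; V=0.556686+0.051550+0.043619=0.6519
k=6 src: inc=0.043619, refl=0.043619·0.600000=0.0262; V=0.608237+0.043619+0.026172=0.6780
k=7 load: inc=0.026172, refl=0.026172·0.846154=0.0221; V=0.651856+0.026172+0.022145=0.7002
k=8 src: inc=0.022145, refl=0.022145·0.600000=0.0133; V=0.678028+0.022145+0.013287=0.7135
k=9 load: inc=0.013287, refl=0.013287·0.846154=0.0112; V=0.700173+0.013287+0.011243=0.7247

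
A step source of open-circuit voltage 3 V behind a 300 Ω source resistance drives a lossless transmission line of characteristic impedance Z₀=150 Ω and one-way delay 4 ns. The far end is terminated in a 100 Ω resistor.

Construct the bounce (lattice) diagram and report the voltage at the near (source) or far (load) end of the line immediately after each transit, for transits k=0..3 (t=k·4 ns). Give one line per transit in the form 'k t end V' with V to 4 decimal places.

Γ_L=-0.200000, Γ_S=0.333333; launch V₁=3·150/450=1.000000
k=0 src: V=1.0000
k=1 load: inc=1.000000, refl=1.000000·-0.200000=-0.2000; V=0.000000+1.000000+-0.200000=0.8000
k=2 src: inc=-0.200000, refl=-0.200000·0.333333=-0.0667; V=1.000000+-0.200000+-0.066667=0.7333
k=3 load: inc=-0.066667, refl=-0.066667·-0.200000=0.0133; V=0.800000+-0.066667+0.013333=0.7467

0 0 source 1.0000
1 4 load 0.8000
2 8 source 0.7333
3 12 load 0.7467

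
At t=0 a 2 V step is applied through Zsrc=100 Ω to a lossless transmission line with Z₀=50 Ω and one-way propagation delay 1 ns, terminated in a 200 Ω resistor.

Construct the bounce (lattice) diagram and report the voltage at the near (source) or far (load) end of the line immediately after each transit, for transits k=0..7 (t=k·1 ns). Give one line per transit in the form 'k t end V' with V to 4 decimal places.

0 0 source 0.6667
1 1 load 1.0667
2 2 source 1.2000
3 3 load 1.2800
4 4 source 1.3067
5 5 load 1.3227
6 6 source 1.3280
7 7 load 1.3312

Γ_L=0.600000, Γ_S=0.333333; launch V₁=2·50/150=0.666667
k=0 src: V=0.6667
k=1 load: inc=0.666667, refl=0.666667·0.600000=0.4000; V=0.000000+0.666667+0.400000=1.0667
k=2 src: inc=0.400000, refl=0.400000·0.333333=0.1333; V=0.666667+0.400000+0.133333=1.2000
k=3 load: inc=0.133333, refl=0.133333·0.600000=0.0800; V=1.066667+0.133333+0.080000=1.2800
k=4 src: inc=0.080000, refl=0.080000·0.333333=0.0267; V=1.200000+0.080000+0.026667=1.3067
k=5 load: inc=0.026667, refl=0.026667·0.600000=0.0160; V=1.280000+0.026667+0.016000=1.3227
k=6 src: inc=0.016000, refl=0.016000·0.333333=0.0053; V=1.306667+0.016000+0.005333=1.3280
k=7 load: inc=0.005333, refl=0.005333·0.600000=0.0032; V=1.322667+0.005333+0.003200=1.3312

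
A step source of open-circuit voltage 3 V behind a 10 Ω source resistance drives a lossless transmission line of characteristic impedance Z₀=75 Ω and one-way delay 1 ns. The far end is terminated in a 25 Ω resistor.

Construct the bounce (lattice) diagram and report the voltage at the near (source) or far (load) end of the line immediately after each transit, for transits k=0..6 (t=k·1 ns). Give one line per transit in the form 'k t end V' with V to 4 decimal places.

Γ_L=-0.500000, Γ_S=-0.764706; launch V₁=3·75/85=2.647059
k=0 src: V=2.6471
k=1 load: inc=2.647059, refl=2.647059·-0.500000=-1.3235; V=0.000000+2.647059+-1.323529=1.3235
k=2 src: inc=-1.323529, refl=-1.323529·-0.764706=1.0121; V=2.647059+-1.323529+1.012111=2.3356
k=3 load: inc=1.012111, refl=1.012111·-0.500000=-0.5061; V=1.323529+1.012111+-0.506055=1.8296
k=4 src: inc=-0.506055, refl=-0.506055·-0.764706=0.3870; V=2.335640+-0.506055+0.386984=2.2166
k=5 load: inc=0.386984, refl=0.386984·-0.500000=-0.1935; V=1.829585+0.386984+-0.193492=2.0231
k=6 src: inc=-0.193492, refl=-0.193492·-0.764706=0.1480; V=2.216568+-0.193492+0.147964=2.1710

0 0 source 2.6471
1 1 load 1.3235
2 2 source 2.3356
3 3 load 1.8296
4 4 source 2.2166
5 5 load 2.0231
6 6 source 2.1710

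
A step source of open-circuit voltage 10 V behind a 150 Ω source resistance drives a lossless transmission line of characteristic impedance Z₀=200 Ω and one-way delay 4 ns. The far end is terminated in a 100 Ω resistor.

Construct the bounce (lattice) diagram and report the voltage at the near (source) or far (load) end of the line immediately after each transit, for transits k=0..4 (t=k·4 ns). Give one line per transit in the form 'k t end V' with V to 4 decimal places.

Γ_L=-0.333333, Γ_S=-0.142857; launch V₁=10·200/350=5.714286
k=0 src: V=5.7143
k=1 load: inc=5.714286, refl=5.714286·-0.333333=-1.9048; V=0.000000+5.714286+-1.904762=3.8095
k=2 src: inc=-1.904762, refl=-1.904762·-0.142857=0.2721; V=5.714286+-1.904762+0.272109=4.0816
k=3 load: inc=0.272109, refl=0.272109·-0.333333=-0.0907; V=3.809524+0.272109+-0.090703=3.9909
k=4 src: inc=-0.090703, refl=-0.090703·-0.142857=0.0130; V=4.081633+-0.090703+0.012958=4.0039

0 0 source 5.7143
1 4 load 3.8095
2 8 source 4.0816
3 12 load 3.9909
4 16 source 4.0039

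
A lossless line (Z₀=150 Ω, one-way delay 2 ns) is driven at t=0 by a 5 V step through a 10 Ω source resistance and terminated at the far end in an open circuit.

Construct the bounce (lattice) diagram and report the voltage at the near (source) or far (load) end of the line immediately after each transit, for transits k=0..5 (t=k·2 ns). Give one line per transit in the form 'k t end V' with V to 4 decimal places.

0 0 source 4.6875
1 2 load 9.3750
2 4 source 5.2734
3 6 load 1.1719
4 8 source 4.7607
5 10 load 8.3496

Γ_L=1.000000, Γ_S=-0.875000; launch V₁=5·150/160=4.687500
k=0 src: V=4.6875
k=1 load: inc=4.687500, refl=4.687500·1.000000=4.6875; V=0.000000+4.687500+4.687500=9.3750
k=2 src: inc=4.687500, refl=4.687500·-0.875000=-4.1016; V=4.687500+4.687500+-4.101562=5.2734
k=3 load: inc=-4.101562, refl=-4.101562·1.000000=-4.1016; V=9.375000+-4.101562+-4.101562=1.1719
k=4 src: inc=-4.101562, refl=-4.101562·-0.875000=3.5889; V=5.273438+-4.101562+3.588867=4.7607
k=5 load: inc=3.588867, refl=3.588867·1.000000=3.5889; V=1.171875+3.588867+3.588867=8.3496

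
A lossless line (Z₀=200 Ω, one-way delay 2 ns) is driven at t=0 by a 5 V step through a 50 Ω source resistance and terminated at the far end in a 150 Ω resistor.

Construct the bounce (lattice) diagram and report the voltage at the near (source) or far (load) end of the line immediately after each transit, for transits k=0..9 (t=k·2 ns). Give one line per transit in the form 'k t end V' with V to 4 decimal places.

Γ_L=-0.142857, Γ_S=-0.600000; launch V₁=5·200/250=4.000000
k=0 src: V=4.0000
k=1 load: inc=4.000000, refl=4.000000·-0.142857=-0.5714; V=0.000000+4.000000+-0.571429=3.4286
k=2 src: inc=-0.571429, refl=-0.571429·-0.600000=0.3429; V=4.000000+-0.571429+0.342857=3.7714
k=3 load: inc=0.342857, refl=0.342857·-0.142857=-0.0490; V=3.428571+0.342857+-0.048980=3.7224
k=4 src: inc=-0.048980, refl=-0.048980·-0.600000=0.0294; V=3.771429+-0.048980+0.029388=3.7518
k=5 load: inc=0.029388, refl=0.029388·-0.142857=-0.0042; V=3.722449+0.029388+-0.004198=3.7476
k=6 src: inc=-0.004198, refl=-0.004198·-0.600000=0.0025; V=3.751837+-0.004198+0.002519=3.7502
k=7 load: inc=0.002519, refl=0.002519·-0.142857=-0.0004; V=3.747638+0.002519+-0.000360=3.7498
k=8 src: inc=-0.000360, refl=-0.000360·-0.600000=0.0002; V=3.750157+-0.000360+0.000216=3.7500
k=9 load: inc=0.000216, refl=0.000216·-0.142857=-0.0000; V=3.749798+0.000216+-0.000031=3.7500

0 0 source 4.0000
1 2 load 3.4286
2 4 source 3.7714
3 6 load 3.7224
4 8 source 3.7518
5 10 load 3.7476
6 12 source 3.7502
7 14 load 3.7498
8 16 source 3.7500
9 18 load 3.7500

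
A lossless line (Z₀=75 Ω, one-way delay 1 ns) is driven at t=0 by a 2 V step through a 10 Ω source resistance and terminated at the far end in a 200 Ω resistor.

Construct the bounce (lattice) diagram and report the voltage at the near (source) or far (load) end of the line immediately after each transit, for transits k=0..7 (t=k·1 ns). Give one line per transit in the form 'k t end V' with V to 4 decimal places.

Γ_L=0.454545, Γ_S=-0.764706; launch V₁=2·75/85=1.764706
k=0 src: V=1.7647
k=1 load: inc=1.764706, refl=1.764706·0.454545=0.8021; V=0.000000+1.764706+0.802139=2.5668
k=2 src: inc=0.802139, refl=0.802139·-0.764706=-0.6134; V=1.764706+0.802139+-0.613400=1.9534
k=3 load: inc=-0.613400, refl=-0.613400·0.454545=-0.2788; V=2.566845+-0.613400+-0.278818=1.6746
k=4 src: inc=-0.278818, refl=-0.278818·-0.764706=0.2132; V=1.953444+-0.278818+0.213214=1.8878
k=5 load: inc=0.213214, refl=0.213214·0.454545=0.0969; V=1.674626+0.213214+0.096915=1.9848
k=6 src: inc=0.096915, refl=0.096915·-0.764706=-0.0741; V=1.887840+0.096915+-0.074112=1.9106
k=7 load: inc=-0.074112, refl=-0.074112·0.454545=-0.0337; V=1.984756+-0.074112+-0.033687=1.8770

0 0 source 1.7647
1 1 load 2.5668
2 2 source 1.9534
3 3 load 1.6746
4 4 source 1.8878
5 5 load 1.9848
6 6 source 1.9106
7 7 load 1.8770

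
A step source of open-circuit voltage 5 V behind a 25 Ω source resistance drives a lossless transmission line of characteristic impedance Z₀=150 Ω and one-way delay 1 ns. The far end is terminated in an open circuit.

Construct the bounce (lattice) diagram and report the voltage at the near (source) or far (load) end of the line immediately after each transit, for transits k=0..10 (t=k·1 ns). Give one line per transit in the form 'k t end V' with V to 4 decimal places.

0 0 source 4.2857
1 1 load 8.5714
2 2 source 5.5102
3 3 load 2.4490
4 4 source 4.6356
5 5 load 6.8222
6 6 source 5.2603
7 7 load 3.6985
8 8 source 4.8141
9 9 load 5.9297
10 10 source 5.1328

Γ_L=1.000000, Γ_S=-0.714286; launch V₁=5·150/175=4.285714
k=0 src: V=4.2857
k=1 load: inc=4.285714, refl=4.285714·1.000000=4.2857; V=0.000000+4.285714+4.285714=8.5714
k=2 src: inc=4.285714, refl=4.285714·-0.714286=-3.0612; V=4.285714+4.285714+-3.061224=5.5102
k=3 load: inc=-3.061224, refl=-3.061224·1.000000=-3.0612; V=8.571429+-3.061224+-3.061224=2.4490
k=4 src: inc=-3.061224, refl=-3.061224·-0.714286=2.1866; V=5.510204+-3.061224+2.186589=4.6356
k=5 load: inc=2.186589, refl=2.186589·1.000000=2.1866; V=2.448980+2.186589+2.186589=6.8222
k=6 src: inc=2.186589, refl=2.186589·-0.714286=-1.5618; V=4.635569+2.186589+-1.561849=5.2603
k=7 load: inc=-1.561849, refl=-1.561849·1.000000=-1.5618; V=6.822157+-1.561849+-1.561849=3.6985
k=8 src: inc=-1.561849, refl=-1.561849·-0.714286=1.1156; V=5.260308+-1.561849+1.115607=4.8141
k=9 load: inc=1.115607, refl=1.115607·1.000000=1.1156; V=3.698459+1.115607+1.115607=5.9297
k=10 src: inc=1.115607, refl=1.115607·-0.714286=-0.7969; V=4.814066+1.115607+-0.796862=5.1328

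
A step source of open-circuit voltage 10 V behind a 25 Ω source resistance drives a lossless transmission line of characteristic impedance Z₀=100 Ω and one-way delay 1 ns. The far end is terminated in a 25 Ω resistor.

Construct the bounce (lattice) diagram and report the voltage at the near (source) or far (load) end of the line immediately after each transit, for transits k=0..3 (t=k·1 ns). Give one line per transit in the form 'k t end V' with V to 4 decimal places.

0 0 source 8.0000
1 1 load 3.2000
2 2 source 6.0800
3 3 load 4.3520

Γ_L=-0.600000, Γ_S=-0.600000; launch V₁=10·100/125=8.000000
k=0 src: V=8.0000
k=1 load: inc=8.000000, refl=8.000000·-0.600000=-4.8000; V=0.000000+8.000000+-4.800000=3.2000
k=2 src: inc=-4.800000, refl=-4.800000·-0.600000=2.8800; V=8.000000+-4.800000+2.880000=6.0800
k=3 load: inc=2.880000, refl=2.880000·-0.600000=-1.7280; V=3.200000+2.880000+-1.728000=4.3520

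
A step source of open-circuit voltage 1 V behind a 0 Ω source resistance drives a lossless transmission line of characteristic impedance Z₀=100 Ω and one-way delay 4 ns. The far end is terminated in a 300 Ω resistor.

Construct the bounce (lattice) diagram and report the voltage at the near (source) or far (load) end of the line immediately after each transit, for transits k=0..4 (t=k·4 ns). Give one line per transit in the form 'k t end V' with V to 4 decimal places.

Γ_L=0.500000, Γ_S=-1.000000; launch V₁=1·100/100=1.000000
k=0 src: V=1.0000
k=1 load: inc=1.000000, refl=1.000000·0.500000=0.5000; V=0.000000+1.000000+0.500000=1.5000
k=2 src: inc=0.500000, refl=0.500000·-1.000000=-0.5000; V=1.000000+0.500000+-0.500000=1.0000
k=3 load: inc=-0.500000, refl=-0.500000·0.500000=-0.2500; V=1.500000+-0.500000+-0.250000=0.7500
k=4 src: inc=-0.250000, refl=-0.250000·-1.000000=0.2500; V=1.000000+-0.250000+0.250000=1.0000

0 0 source 1.0000
1 4 load 1.5000
2 8 source 1.0000
3 12 load 0.7500
4 16 source 1.0000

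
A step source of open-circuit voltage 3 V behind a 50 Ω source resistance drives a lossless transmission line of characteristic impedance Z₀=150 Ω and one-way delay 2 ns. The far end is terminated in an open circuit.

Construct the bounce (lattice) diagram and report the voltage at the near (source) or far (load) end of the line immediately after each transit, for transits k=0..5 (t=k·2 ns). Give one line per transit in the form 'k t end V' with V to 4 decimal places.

0 0 source 2.2500
1 2 load 4.5000
2 4 source 3.3750
3 6 load 2.2500
4 8 source 2.8125
5 10 load 3.3750

Γ_L=1.000000, Γ_S=-0.500000; launch V₁=3·150/200=2.250000
k=0 src: V=2.2500
k=1 load: inc=2.250000, refl=2.250000·1.000000=2.2500; V=0.000000+2.250000+2.250000=4.5000
k=2 src: inc=2.250000, refl=2.250000·-0.500000=-1.1250; V=2.250000+2.250000+-1.125000=3.3750
k=3 load: inc=-1.125000, refl=-1.125000·1.000000=-1.1250; V=4.500000+-1.125000+-1.125000=2.2500
k=4 src: inc=-1.125000, refl=-1.125000·-0.500000=0.5625; V=3.375000+-1.125000+0.562500=2.8125
k=5 load: inc=0.562500, refl=0.562500·1.000000=0.5625; V=2.250000+0.562500+0.562500=3.3750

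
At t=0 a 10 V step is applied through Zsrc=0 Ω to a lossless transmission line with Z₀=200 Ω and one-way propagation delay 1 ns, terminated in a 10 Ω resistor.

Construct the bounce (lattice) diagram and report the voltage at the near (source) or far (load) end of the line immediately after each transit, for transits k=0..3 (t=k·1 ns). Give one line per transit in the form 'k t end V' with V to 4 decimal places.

0 0 source 10.0000
1 1 load 0.9524
2 2 source 10.0000
3 3 load 1.8141

Γ_L=-0.904762, Γ_S=-1.000000; launch V₁=10·200/200=10.000000
k=0 src: V=10.0000
k=1 load: inc=10.000000, refl=10.000000·-0.904762=-9.0476; V=0.000000+10.000000+-9.047619=0.9524
k=2 src: inc=-9.047619, refl=-9.047619·-1.000000=9.0476; V=10.000000+-9.047619+9.047619=10.0000
k=3 load: inc=9.047619, refl=9.047619·-0.904762=-8.1859; V=0.952381+9.047619+-8.185941=1.8141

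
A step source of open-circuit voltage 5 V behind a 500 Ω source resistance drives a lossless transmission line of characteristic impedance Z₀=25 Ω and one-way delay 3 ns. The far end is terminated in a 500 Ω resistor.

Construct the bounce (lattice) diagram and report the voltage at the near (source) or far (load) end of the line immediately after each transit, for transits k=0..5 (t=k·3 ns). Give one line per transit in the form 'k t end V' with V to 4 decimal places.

Γ_L=0.904762, Γ_S=0.904762; launch V₁=5·25/525=0.238095
k=0 src: V=0.2381
k=1 load: inc=0.238095, refl=0.238095·0.904762=0.2154; V=0.000000+0.238095+0.215420=0.4535
k=2 src: inc=0.215420, refl=0.215420·0.904762=0.1949; V=0.238095+0.215420+0.194903=0.6484
k=3 load: inc=0.194903, refl=0.194903·0.904762=0.1763; V=0.453515+0.194903+0.176341=0.8248
k=4 src: inc=0.176341, refl=0.176341·0.904762=0.1595; V=0.648418+0.176341+0.159547=0.9843
k=5 load: inc=0.159547, refl=0.159547·0.904762=0.1444; V=0.824759+0.159547+0.144352=1.1287

0 0 source 0.2381
1 3 load 0.4535
2 6 source 0.6484
3 9 load 0.8248
4 12 source 0.9843
5 15 load 1.1287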